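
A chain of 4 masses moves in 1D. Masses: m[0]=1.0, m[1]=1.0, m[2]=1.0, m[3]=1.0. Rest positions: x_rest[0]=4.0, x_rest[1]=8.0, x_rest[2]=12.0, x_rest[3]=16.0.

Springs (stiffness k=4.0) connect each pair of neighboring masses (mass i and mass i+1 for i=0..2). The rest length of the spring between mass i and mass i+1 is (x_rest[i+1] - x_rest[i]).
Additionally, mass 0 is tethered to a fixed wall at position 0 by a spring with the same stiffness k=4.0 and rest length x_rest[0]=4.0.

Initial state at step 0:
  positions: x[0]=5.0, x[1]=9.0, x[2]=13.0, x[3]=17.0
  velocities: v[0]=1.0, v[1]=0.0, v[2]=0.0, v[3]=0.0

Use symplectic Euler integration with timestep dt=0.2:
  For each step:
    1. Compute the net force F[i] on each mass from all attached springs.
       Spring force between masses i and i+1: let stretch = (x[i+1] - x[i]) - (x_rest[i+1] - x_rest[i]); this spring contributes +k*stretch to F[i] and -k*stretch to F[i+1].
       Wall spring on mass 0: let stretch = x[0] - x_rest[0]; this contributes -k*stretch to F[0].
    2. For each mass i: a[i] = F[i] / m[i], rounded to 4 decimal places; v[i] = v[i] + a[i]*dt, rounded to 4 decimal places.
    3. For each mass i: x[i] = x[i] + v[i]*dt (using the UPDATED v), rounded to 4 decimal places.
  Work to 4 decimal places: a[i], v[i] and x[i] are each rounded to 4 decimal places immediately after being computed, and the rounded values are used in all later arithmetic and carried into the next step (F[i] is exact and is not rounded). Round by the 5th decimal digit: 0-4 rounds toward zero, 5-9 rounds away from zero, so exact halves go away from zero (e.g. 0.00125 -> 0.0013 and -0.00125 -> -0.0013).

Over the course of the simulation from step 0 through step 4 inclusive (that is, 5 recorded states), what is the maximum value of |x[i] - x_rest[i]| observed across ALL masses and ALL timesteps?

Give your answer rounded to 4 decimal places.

Step 0: x=[5.0000 9.0000 13.0000 17.0000] v=[1.0000 0.0000 0.0000 0.0000]
Step 1: x=[5.0400 9.0000 13.0000 17.0000] v=[0.2000 0.0000 0.0000 0.0000]
Step 2: x=[4.9072 9.0064 13.0000 17.0000] v=[-0.6640 0.0320 0.0000 0.0000]
Step 3: x=[4.6451 8.9959 13.0010 17.0000] v=[-1.3104 -0.0525 0.0051 0.0000]
Step 4: x=[4.3359 8.9301 13.0010 17.0002] v=[-1.5458 -0.3291 0.0002 0.0008]
Max displacement = 1.0400

Answer: 1.0400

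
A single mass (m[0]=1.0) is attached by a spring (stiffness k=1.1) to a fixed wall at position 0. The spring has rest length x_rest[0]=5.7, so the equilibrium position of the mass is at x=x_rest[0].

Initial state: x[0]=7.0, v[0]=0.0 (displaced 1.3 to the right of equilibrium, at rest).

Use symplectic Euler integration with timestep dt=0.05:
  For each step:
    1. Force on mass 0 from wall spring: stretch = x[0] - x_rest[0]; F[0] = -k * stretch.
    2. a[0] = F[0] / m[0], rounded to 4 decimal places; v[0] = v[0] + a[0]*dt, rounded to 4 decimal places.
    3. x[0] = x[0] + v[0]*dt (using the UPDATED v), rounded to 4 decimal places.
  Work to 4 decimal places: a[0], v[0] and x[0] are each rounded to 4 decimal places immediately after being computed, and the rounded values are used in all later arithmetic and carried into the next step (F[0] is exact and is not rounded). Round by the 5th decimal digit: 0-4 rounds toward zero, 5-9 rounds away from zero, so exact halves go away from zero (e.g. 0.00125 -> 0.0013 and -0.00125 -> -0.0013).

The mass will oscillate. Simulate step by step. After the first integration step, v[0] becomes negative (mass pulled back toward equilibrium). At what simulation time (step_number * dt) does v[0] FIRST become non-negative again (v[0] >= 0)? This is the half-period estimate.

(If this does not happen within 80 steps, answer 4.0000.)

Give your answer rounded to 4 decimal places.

Step 0: x=[7.0000] v=[0.0000]
Step 1: x=[6.9964] v=[-0.0715]
Step 2: x=[6.9893] v=[-0.1428]
Step 3: x=[6.9786] v=[-0.2137]
Step 4: x=[6.9644] v=[-0.2840]
Step 5: x=[6.9467] v=[-0.3535]
Step 6: x=[6.9256] v=[-0.4221]
Step 7: x=[6.9011] v=[-0.4895]
Step 8: x=[6.8733] v=[-0.5556]
Step 9: x=[6.8423] v=[-0.6201]
Step 10: x=[6.8082] v=[-0.6829]
Step 11: x=[6.7710] v=[-0.7439]
Step 12: x=[6.7309] v=[-0.8028]
Step 13: x=[6.6879] v=[-0.8595]
Step 14: x=[6.6422] v=[-0.9138]
Step 15: x=[6.5939] v=[-0.9656]
Step 16: x=[6.5432] v=[-1.0148]
Step 17: x=[6.4901] v=[-1.0612]
Step 18: x=[6.4349] v=[-1.1047]
Step 19: x=[6.3776] v=[-1.1451]
Step 20: x=[6.3185] v=[-1.1824]
Step 21: x=[6.2577] v=[-1.2164]
Step 22: x=[6.1953] v=[-1.2471]
Step 23: x=[6.1316] v=[-1.2743]
Step 24: x=[6.0667] v=[-1.2980]
Step 25: x=[6.0008] v=[-1.3182]
Step 26: x=[5.9341] v=[-1.3347]
Step 27: x=[5.8667] v=[-1.3476]
Step 28: x=[5.7989] v=[-1.3568]
Step 29: x=[5.7308] v=[-1.3622]
Step 30: x=[5.6626] v=[-1.3639]
Step 31: x=[5.5945] v=[-1.3618]
Step 32: x=[5.5267] v=[-1.3560]
Step 33: x=[5.4594] v=[-1.3465]
Step 34: x=[5.3927] v=[-1.3333]
Step 35: x=[5.3269] v=[-1.3164]
Step 36: x=[5.2621] v=[-1.2959]
Step 37: x=[5.1985] v=[-1.2718]
Step 38: x=[5.1363] v=[-1.2442]
Step 39: x=[5.0756] v=[-1.2132]
Step 40: x=[5.0167] v=[-1.1789]
Step 41: x=[4.9596] v=[-1.1413]
Step 42: x=[4.9046] v=[-1.1006]
Step 43: x=[4.8518] v=[-1.0569]
Step 44: x=[4.8013] v=[-1.0103]
Step 45: x=[4.7533] v=[-0.9609]
Step 46: x=[4.7079] v=[-0.9088]
Step 47: x=[4.6652] v=[-0.8542]
Step 48: x=[4.6253] v=[-0.7973]
Step 49: x=[4.5884] v=[-0.7382]
Step 50: x=[4.5545] v=[-0.6771]
Step 51: x=[4.5238] v=[-0.6141]
Step 52: x=[4.4963] v=[-0.5494]
Step 53: x=[4.4721] v=[-0.4832]
Step 54: x=[4.4513] v=[-0.4157]
Step 55: x=[4.4340] v=[-0.3470]
Step 56: x=[4.4201] v=[-0.2774]
Step 57: x=[4.4098] v=[-0.2070]
Step 58: x=[4.4030] v=[-0.1360]
Step 59: x=[4.3998] v=[-0.0647]
Step 60: x=[4.4001] v=[0.0068]
First v>=0 after going negative at step 60, time=3.0000

Answer: 3.0000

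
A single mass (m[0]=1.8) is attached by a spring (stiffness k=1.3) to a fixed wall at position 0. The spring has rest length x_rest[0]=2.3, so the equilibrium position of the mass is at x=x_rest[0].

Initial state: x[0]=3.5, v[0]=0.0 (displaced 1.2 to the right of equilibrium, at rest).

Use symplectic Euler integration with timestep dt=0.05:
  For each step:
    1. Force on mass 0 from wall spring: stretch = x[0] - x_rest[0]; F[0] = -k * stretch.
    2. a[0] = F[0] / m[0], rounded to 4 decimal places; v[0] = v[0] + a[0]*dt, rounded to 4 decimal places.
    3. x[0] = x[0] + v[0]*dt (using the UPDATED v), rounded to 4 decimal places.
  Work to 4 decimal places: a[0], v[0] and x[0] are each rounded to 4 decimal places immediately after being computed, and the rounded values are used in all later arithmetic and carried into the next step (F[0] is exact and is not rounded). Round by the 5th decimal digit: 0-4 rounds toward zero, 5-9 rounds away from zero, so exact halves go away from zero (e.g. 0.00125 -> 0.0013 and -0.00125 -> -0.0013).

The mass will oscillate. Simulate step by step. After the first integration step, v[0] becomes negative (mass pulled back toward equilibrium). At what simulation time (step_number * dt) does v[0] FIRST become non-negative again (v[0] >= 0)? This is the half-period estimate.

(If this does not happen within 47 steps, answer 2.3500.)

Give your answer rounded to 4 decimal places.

Answer: 2.3500

Derivation:
Step 0: x=[3.5000] v=[0.0000]
Step 1: x=[3.4978] v=[-0.0433]
Step 2: x=[3.4935] v=[-0.0866]
Step 3: x=[3.4870] v=[-0.1297]
Step 4: x=[3.4784] v=[-0.1726]
Step 5: x=[3.4676] v=[-0.2152]
Step 6: x=[3.4547] v=[-0.2574]
Step 7: x=[3.4397] v=[-0.2991]
Step 8: x=[3.4227] v=[-0.3403]
Step 9: x=[3.4037] v=[-0.3808]
Step 10: x=[3.3827] v=[-0.4207]
Step 11: x=[3.3597] v=[-0.4598]
Step 12: x=[3.3348] v=[-0.4981]
Step 13: x=[3.3080] v=[-0.5355]
Step 14: x=[3.2794] v=[-0.5719]
Step 15: x=[3.2490] v=[-0.6073]
Step 16: x=[3.2169] v=[-0.6416]
Step 17: x=[3.1832] v=[-0.6747]
Step 18: x=[3.1479] v=[-0.7066]
Step 19: x=[3.1110] v=[-0.7372]
Step 20: x=[3.0727] v=[-0.7665]
Step 21: x=[3.0330] v=[-0.7944]
Step 22: x=[2.9920] v=[-0.8209]
Step 23: x=[2.9497] v=[-0.8459]
Step 24: x=[2.9062] v=[-0.8694]
Step 25: x=[2.8616] v=[-0.8913]
Step 26: x=[2.8160] v=[-0.9116]
Step 27: x=[2.7695] v=[-0.9302]
Step 28: x=[2.7221] v=[-0.9472]
Step 29: x=[2.6740] v=[-0.9624]
Step 30: x=[2.6252] v=[-0.9759]
Step 31: x=[2.5758] v=[-0.9876]
Step 32: x=[2.5259] v=[-0.9976]
Step 33: x=[2.4756] v=[-1.0058]
Step 34: x=[2.4250] v=[-1.0121]
Step 35: x=[2.3742] v=[-1.0166]
Step 36: x=[2.3232] v=[-1.0193]
Step 37: x=[2.2722] v=[-1.0201]
Step 38: x=[2.2212] v=[-1.0191]
Step 39: x=[2.1704] v=[-1.0163]
Step 40: x=[2.1198] v=[-1.0116]
Step 41: x=[2.0695] v=[-1.0051]
Step 42: x=[2.0197] v=[-0.9968]
Step 43: x=[1.9704] v=[-0.9867]
Step 44: x=[1.9217] v=[-0.9748]
Step 45: x=[1.8736] v=[-0.9611]
Step 46: x=[1.8263] v=[-0.9457]
Step 47: x=[1.7799] v=[-0.9286]
v[0] did not become non-negative within 47 steps; using fallback time=2.3500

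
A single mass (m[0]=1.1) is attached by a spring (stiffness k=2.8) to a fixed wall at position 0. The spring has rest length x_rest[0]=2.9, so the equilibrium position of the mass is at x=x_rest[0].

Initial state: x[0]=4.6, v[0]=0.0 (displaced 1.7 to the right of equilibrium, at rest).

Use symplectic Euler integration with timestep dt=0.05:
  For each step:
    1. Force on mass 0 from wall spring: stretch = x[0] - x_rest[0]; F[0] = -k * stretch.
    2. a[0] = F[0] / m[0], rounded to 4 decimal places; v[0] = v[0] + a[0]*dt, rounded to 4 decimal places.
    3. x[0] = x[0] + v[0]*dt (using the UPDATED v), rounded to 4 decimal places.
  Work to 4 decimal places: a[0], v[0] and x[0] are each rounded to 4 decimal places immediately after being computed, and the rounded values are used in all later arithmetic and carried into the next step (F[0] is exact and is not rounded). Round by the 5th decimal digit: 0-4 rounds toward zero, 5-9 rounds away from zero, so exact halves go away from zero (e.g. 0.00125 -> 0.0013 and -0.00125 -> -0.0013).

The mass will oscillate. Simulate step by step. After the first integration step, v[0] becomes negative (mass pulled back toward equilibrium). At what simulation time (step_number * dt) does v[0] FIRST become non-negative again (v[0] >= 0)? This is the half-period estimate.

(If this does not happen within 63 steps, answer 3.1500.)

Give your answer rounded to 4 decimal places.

Answer: 2.0000

Derivation:
Step 0: x=[4.6000] v=[0.0000]
Step 1: x=[4.5892] v=[-0.2164]
Step 2: x=[4.5676] v=[-0.4314]
Step 3: x=[4.5354] v=[-0.6436]
Step 4: x=[4.4928] v=[-0.8517]
Step 5: x=[4.4401] v=[-1.0544]
Step 6: x=[4.3776] v=[-1.2504]
Step 7: x=[4.3057] v=[-1.4385]
Step 8: x=[4.2248] v=[-1.6174]
Step 9: x=[4.1355] v=[-1.7860]
Step 10: x=[4.0383] v=[-1.9432]
Step 11: x=[3.9339] v=[-2.0881]
Step 12: x=[3.8229] v=[-2.2197]
Step 13: x=[3.7060] v=[-2.3372]
Step 14: x=[3.5840] v=[-2.4398]
Step 15: x=[3.4577] v=[-2.5269]
Step 16: x=[3.3278] v=[-2.5979]
Step 17: x=[3.1952] v=[-2.6523]
Step 18: x=[3.0607] v=[-2.6899]
Step 19: x=[2.9252] v=[-2.7104]
Step 20: x=[2.7895] v=[-2.7136]
Step 21: x=[2.6545] v=[-2.6995]
Step 22: x=[2.5211] v=[-2.6683]
Step 23: x=[2.3901] v=[-2.6201]
Step 24: x=[2.2623] v=[-2.5552]
Step 25: x=[2.1386] v=[-2.4740]
Step 26: x=[2.0197] v=[-2.3771]
Step 27: x=[1.9064] v=[-2.2651]
Step 28: x=[1.7995] v=[-2.1386]
Step 29: x=[1.6996] v=[-1.9985]
Step 30: x=[1.6073] v=[-1.8457]
Step 31: x=[1.5232] v=[-1.6812]
Step 32: x=[1.4479] v=[-1.5060]
Step 33: x=[1.3818] v=[-1.3212]
Step 34: x=[1.3254] v=[-1.1280]
Step 35: x=[1.2790] v=[-0.9276]
Step 36: x=[1.2429] v=[-0.7213]
Step 37: x=[1.2174] v=[-0.5104]
Step 38: x=[1.2026] v=[-0.2963]
Step 39: x=[1.1986] v=[-0.0803]
Step 40: x=[1.2054] v=[0.1362]
First v>=0 after going negative at step 40, time=2.0000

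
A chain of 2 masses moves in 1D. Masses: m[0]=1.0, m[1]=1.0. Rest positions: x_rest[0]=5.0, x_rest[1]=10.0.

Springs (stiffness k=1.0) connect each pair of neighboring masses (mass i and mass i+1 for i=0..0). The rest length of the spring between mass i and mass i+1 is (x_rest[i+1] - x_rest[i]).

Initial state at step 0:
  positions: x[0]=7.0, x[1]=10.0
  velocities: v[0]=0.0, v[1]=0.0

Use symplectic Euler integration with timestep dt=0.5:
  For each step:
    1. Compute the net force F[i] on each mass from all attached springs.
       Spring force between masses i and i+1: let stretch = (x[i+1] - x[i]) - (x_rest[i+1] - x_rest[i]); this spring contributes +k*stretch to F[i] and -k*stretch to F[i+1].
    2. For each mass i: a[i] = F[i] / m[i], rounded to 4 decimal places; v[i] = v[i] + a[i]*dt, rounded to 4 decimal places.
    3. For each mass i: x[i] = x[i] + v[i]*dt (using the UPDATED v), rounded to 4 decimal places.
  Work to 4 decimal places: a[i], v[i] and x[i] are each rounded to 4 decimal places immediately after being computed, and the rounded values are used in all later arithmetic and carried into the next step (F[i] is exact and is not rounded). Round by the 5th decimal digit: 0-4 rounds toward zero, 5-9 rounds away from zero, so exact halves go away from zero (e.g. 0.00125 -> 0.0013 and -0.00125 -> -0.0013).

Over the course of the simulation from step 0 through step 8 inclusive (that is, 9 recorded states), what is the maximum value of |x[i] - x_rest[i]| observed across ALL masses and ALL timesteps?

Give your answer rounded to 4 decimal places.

Step 0: x=[7.0000 10.0000] v=[0.0000 0.0000]
Step 1: x=[6.5000 10.5000] v=[-1.0000 1.0000]
Step 2: x=[5.7500 11.2500] v=[-1.5000 1.5000]
Step 3: x=[5.1250 11.8750] v=[-1.2500 1.2500]
Step 4: x=[4.9375 12.0625] v=[-0.3750 0.3750]
Step 5: x=[5.2813 11.7188] v=[0.6875 -0.6875]
Step 6: x=[5.9845 11.0157] v=[1.4063 -1.4063]
Step 7: x=[6.6955 10.3048] v=[1.4219 -1.4219]
Step 8: x=[7.0588 9.9415] v=[0.7266 -0.7266]
Max displacement = 2.0625

Answer: 2.0625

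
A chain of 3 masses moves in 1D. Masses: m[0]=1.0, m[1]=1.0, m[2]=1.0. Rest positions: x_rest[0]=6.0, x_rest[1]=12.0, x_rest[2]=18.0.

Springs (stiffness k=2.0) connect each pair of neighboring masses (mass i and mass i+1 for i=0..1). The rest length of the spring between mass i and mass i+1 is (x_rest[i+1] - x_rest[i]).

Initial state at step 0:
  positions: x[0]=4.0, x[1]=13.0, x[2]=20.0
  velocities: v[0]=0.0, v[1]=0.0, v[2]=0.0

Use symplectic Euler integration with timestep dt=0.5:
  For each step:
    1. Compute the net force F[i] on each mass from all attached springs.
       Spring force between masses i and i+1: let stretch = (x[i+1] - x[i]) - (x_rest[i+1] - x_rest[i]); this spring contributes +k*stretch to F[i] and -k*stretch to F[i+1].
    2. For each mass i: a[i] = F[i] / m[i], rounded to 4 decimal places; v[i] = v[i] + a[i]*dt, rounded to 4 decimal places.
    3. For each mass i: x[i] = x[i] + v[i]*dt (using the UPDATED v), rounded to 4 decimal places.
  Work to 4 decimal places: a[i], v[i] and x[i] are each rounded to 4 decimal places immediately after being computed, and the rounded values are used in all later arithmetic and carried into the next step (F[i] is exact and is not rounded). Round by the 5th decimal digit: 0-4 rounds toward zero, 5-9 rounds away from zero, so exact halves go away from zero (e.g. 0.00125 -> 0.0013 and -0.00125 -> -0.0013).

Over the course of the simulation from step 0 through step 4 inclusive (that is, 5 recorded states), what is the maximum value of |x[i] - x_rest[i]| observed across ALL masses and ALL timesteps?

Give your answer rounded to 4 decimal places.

Step 0: x=[4.0000 13.0000 20.0000] v=[0.0000 0.0000 0.0000]
Step 1: x=[5.5000 12.0000 19.5000] v=[3.0000 -2.0000 -1.0000]
Step 2: x=[7.2500 11.5000 18.2500] v=[3.5000 -1.0000 -2.5000]
Step 3: x=[8.1250 12.2500 16.6250] v=[1.7500 1.5000 -3.2500]
Step 4: x=[8.0625 13.1250 15.8125] v=[-0.1250 1.7500 -1.6250]
Max displacement = 2.1875

Answer: 2.1875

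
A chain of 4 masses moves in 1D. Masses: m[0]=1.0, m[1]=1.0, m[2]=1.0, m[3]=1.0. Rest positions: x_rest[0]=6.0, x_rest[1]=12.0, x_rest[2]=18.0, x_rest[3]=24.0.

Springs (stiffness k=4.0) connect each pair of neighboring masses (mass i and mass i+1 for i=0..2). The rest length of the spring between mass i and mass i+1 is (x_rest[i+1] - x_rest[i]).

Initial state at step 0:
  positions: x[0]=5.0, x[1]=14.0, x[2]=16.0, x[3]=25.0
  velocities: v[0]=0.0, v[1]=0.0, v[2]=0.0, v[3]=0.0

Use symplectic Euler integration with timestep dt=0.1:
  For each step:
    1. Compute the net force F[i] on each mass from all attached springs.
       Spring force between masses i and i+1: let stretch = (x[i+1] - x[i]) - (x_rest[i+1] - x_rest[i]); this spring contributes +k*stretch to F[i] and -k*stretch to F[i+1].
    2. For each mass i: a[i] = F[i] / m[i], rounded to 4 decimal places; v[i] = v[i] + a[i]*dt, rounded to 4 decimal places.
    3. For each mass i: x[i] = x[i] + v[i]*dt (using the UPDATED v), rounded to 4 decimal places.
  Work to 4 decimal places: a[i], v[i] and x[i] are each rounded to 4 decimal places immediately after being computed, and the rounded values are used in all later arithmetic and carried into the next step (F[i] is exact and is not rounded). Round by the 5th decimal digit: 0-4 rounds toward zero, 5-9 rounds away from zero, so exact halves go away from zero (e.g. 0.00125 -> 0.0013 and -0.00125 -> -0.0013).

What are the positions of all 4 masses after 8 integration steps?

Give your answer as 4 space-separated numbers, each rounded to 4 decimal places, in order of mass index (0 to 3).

Step 0: x=[5.0000 14.0000 16.0000 25.0000] v=[0.0000 0.0000 0.0000 0.0000]
Step 1: x=[5.1200 13.7200 16.2800 24.8800] v=[1.2000 -2.8000 2.8000 -1.2000]
Step 2: x=[5.3440 13.1984 16.8016 24.6560] v=[2.2400 -5.2160 5.2160 -2.2400]
Step 3: x=[5.6422 12.5068 17.4933 24.3578] v=[2.9818 -6.9165 6.9165 -2.9818]
Step 4: x=[5.9750 11.7400 18.2601 24.0250] v=[3.3276 -7.6677 7.6677 -3.3276]
Step 5: x=[6.2984 11.0034 18.9967 23.7016] v=[3.2336 -7.3657 7.3656 -3.2336]
Step 6: x=[6.5700 10.3984 19.6017 23.4300] v=[2.7156 -6.0504 6.0502 -2.7156]
Step 7: x=[6.7547 10.0084 19.9917 23.2453] v=[1.8470 -3.9004 3.9002 -1.8469]
Step 8: x=[6.8296 9.8875 20.1125 23.1705] v=[0.7485 -1.2086 1.2083 -0.7483]

Answer: 6.8296 9.8875 20.1125 23.1705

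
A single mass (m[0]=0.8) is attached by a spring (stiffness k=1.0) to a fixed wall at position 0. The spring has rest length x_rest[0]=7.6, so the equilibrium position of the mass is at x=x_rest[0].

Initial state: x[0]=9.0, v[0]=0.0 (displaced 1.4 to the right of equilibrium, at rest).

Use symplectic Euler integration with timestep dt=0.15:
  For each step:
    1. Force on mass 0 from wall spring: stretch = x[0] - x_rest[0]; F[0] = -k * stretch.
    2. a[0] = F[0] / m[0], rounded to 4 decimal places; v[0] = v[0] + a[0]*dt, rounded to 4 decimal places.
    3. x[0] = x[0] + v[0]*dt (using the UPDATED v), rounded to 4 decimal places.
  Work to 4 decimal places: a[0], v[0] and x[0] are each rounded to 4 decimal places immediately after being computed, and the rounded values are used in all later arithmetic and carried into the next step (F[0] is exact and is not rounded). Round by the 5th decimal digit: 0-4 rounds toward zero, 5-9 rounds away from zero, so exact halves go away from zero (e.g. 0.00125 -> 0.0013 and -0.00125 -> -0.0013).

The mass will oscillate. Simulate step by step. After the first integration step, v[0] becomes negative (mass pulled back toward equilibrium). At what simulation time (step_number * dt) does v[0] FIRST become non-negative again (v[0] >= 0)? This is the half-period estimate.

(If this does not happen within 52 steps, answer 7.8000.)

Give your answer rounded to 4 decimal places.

Answer: 2.8500

Derivation:
Step 0: x=[9.0000] v=[0.0000]
Step 1: x=[8.9606] v=[-0.2625]
Step 2: x=[8.8830] v=[-0.5176]
Step 3: x=[8.7693] v=[-0.7582]
Step 4: x=[8.6227] v=[-0.9774]
Step 5: x=[8.4473] v=[-1.1692]
Step 6: x=[8.2481] v=[-1.3281]
Step 7: x=[8.0307] v=[-1.4496]
Step 8: x=[7.8011] v=[-1.5304]
Step 9: x=[7.5659] v=[-1.5681]
Step 10: x=[7.3316] v=[-1.5617]
Step 11: x=[7.1049] v=[-1.5114]
Step 12: x=[6.8921] v=[-1.4186]
Step 13: x=[6.6992] v=[-1.2859]
Step 14: x=[6.5317] v=[-1.1170]
Step 15: x=[6.3942] v=[-0.9167]
Step 16: x=[6.2906] v=[-0.6906]
Step 17: x=[6.2238] v=[-0.4451]
Step 18: x=[6.1957] v=[-0.1871]
Step 19: x=[6.2071] v=[0.0762]
First v>=0 after going negative at step 19, time=2.8500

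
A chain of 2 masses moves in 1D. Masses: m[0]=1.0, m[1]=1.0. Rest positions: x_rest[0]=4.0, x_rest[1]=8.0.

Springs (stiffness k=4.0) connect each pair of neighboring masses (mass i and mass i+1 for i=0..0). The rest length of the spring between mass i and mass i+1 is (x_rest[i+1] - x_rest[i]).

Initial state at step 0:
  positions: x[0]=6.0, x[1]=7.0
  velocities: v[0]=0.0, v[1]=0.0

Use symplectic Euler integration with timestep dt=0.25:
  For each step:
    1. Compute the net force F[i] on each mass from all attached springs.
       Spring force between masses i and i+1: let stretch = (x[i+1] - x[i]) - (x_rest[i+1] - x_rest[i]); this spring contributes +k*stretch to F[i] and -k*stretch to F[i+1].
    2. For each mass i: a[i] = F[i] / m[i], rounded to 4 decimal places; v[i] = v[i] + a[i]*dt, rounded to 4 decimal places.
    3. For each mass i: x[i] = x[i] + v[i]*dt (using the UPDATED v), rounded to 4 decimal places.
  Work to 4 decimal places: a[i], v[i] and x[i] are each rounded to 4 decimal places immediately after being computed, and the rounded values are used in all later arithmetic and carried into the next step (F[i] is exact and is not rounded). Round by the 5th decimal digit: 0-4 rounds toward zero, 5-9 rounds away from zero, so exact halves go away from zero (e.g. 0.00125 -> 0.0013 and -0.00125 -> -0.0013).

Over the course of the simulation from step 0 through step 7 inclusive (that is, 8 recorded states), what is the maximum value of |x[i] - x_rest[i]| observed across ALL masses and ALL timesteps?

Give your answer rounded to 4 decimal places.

Answer: 2.0938

Derivation:
Step 0: x=[6.0000 7.0000] v=[0.0000 0.0000]
Step 1: x=[5.2500 7.7500] v=[-3.0000 3.0000]
Step 2: x=[4.1250 8.8750] v=[-4.5000 4.5000]
Step 3: x=[3.1875 9.8125] v=[-3.7500 3.7500]
Step 4: x=[2.9063 10.0938] v=[-1.1250 1.1250]
Step 5: x=[3.4219 9.5782] v=[2.0625 -2.0625]
Step 6: x=[4.4766 8.5235] v=[4.2188 -4.2188]
Step 7: x=[5.5430 7.4571] v=[4.2657 -4.2657]
Max displacement = 2.0938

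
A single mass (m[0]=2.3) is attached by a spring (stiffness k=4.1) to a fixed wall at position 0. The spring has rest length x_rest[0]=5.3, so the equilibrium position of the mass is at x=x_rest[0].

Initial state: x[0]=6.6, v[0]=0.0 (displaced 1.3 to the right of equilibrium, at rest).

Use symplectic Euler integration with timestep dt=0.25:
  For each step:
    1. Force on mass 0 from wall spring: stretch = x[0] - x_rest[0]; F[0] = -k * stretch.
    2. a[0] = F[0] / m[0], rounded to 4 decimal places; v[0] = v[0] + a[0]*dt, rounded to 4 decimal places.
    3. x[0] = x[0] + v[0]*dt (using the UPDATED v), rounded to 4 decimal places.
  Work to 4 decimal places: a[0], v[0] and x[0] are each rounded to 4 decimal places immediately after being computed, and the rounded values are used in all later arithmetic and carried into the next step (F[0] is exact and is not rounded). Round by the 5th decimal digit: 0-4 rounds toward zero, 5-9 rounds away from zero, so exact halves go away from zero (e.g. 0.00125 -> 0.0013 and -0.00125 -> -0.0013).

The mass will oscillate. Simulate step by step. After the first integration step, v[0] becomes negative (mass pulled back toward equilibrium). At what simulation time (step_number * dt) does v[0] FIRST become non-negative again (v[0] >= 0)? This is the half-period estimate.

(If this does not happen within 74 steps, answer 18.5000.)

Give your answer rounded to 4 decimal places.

Step 0: x=[6.6000] v=[0.0000]
Step 1: x=[6.4552] v=[-0.5794]
Step 2: x=[6.1817] v=[-1.0942]
Step 3: x=[5.8099] v=[-1.4871]
Step 4: x=[5.3813] v=[-1.7144]
Step 5: x=[4.9437] v=[-1.7506]
Step 6: x=[4.5458] v=[-1.5918]
Step 7: x=[4.2319] v=[-1.2557]
Step 8: x=[4.0370] v=[-0.7797]
Step 9: x=[3.9828] v=[-0.2169]
Step 10: x=[4.0753] v=[0.3701]
First v>=0 after going negative at step 10, time=2.5000

Answer: 2.5000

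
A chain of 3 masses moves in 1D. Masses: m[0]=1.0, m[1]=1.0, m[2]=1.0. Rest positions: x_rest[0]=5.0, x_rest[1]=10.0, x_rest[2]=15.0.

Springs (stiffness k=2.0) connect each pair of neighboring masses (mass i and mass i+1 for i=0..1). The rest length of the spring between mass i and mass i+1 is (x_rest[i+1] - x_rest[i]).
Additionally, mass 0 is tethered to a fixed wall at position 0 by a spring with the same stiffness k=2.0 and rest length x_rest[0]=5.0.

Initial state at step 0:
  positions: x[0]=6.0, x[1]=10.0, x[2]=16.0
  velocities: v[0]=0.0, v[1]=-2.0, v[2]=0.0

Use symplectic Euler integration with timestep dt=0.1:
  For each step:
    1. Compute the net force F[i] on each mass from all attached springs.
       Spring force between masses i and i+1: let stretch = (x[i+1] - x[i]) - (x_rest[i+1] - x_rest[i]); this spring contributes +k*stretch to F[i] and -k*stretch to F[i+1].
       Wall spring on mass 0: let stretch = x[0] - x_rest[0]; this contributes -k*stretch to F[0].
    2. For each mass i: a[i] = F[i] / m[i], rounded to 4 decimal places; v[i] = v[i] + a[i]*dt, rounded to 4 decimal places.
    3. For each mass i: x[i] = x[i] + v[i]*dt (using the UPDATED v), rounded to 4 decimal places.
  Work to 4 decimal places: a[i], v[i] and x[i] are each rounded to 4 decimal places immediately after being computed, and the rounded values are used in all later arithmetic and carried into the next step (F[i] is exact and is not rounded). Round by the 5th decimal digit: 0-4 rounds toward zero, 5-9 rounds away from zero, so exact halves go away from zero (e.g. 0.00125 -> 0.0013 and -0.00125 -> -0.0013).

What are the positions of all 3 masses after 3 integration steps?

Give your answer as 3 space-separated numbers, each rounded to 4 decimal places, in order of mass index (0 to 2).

Step 0: x=[6.0000 10.0000 16.0000] v=[0.0000 -2.0000 0.0000]
Step 1: x=[5.9600 9.8400 15.9800] v=[-0.4000 -1.6000 -0.2000]
Step 2: x=[5.8784 9.7252 15.9372] v=[-0.8160 -1.1480 -0.4280]
Step 3: x=[5.7562 9.6577 15.8702] v=[-1.2223 -0.6750 -0.6704]

Answer: 5.7562 9.6577 15.8702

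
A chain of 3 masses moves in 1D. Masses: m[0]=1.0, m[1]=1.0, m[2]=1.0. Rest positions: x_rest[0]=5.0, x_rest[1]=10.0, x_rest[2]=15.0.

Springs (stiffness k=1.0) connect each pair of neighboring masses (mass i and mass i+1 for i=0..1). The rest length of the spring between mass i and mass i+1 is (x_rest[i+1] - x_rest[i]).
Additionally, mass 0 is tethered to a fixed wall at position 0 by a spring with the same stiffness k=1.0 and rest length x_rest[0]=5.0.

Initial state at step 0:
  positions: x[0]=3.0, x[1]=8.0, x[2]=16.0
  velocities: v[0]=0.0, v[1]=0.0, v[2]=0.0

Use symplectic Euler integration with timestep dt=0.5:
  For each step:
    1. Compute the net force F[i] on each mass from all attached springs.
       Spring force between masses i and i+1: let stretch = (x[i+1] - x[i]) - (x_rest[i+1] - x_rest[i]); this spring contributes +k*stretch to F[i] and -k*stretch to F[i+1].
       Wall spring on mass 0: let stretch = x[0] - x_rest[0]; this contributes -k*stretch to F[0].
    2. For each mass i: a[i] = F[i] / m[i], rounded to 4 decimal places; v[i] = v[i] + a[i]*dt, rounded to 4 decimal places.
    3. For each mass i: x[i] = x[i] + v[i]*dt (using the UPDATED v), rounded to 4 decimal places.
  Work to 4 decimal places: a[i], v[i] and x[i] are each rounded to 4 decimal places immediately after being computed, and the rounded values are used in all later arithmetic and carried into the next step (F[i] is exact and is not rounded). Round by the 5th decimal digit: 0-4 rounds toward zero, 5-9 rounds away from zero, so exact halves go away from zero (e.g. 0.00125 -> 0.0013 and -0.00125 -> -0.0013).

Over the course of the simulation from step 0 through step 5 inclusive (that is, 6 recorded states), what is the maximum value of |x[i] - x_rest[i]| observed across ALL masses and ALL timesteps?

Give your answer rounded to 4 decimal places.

Answer: 2.1719

Derivation:
Step 0: x=[3.0000 8.0000 16.0000] v=[0.0000 0.0000 0.0000]
Step 1: x=[3.5000 8.7500 15.2500] v=[1.0000 1.5000 -1.5000]
Step 2: x=[4.4375 9.8125 14.1250] v=[1.8750 2.1250 -2.2500]
Step 3: x=[5.6094 10.6094 13.1719] v=[2.3438 1.5938 -1.9063]
Step 4: x=[6.6290 10.7970 12.8281] v=[2.0391 0.3751 -0.6876]
Step 5: x=[7.0333 10.4503 13.2266] v=[0.8086 -0.6934 0.7969]
Max displacement = 2.1719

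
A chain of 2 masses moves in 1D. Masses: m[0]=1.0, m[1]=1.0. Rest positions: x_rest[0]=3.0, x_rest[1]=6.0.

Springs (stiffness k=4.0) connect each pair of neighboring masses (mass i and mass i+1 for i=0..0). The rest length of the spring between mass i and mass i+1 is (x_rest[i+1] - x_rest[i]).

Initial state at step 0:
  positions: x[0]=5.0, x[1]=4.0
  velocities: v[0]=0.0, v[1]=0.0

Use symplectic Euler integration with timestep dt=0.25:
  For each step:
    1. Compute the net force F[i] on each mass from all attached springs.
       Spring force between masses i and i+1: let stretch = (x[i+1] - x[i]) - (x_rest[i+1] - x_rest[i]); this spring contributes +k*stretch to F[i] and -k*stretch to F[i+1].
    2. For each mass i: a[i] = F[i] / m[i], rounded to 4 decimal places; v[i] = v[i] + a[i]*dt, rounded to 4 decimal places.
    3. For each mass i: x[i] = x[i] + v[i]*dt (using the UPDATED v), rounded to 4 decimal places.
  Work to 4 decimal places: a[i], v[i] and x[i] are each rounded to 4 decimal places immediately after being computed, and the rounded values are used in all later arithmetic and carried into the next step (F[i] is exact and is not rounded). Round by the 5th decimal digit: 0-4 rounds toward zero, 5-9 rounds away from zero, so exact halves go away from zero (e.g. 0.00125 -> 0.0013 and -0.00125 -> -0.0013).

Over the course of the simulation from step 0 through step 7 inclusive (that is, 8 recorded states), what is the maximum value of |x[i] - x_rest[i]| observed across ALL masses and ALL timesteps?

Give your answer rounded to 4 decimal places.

Step 0: x=[5.0000 4.0000] v=[0.0000 0.0000]
Step 1: x=[4.0000 5.0000] v=[-4.0000 4.0000]
Step 2: x=[2.5000 6.5000] v=[-6.0000 6.0000]
Step 3: x=[1.2500 7.7500] v=[-5.0000 5.0000]
Step 4: x=[0.8750 8.1250] v=[-1.5000 1.5000]
Step 5: x=[1.5625 7.4375] v=[2.7500 -2.7500]
Step 6: x=[2.9688 6.0313] v=[5.6250 -5.6250]
Step 7: x=[4.3907 4.6094] v=[5.6875 -5.6875]
Max displacement = 2.1250

Answer: 2.1250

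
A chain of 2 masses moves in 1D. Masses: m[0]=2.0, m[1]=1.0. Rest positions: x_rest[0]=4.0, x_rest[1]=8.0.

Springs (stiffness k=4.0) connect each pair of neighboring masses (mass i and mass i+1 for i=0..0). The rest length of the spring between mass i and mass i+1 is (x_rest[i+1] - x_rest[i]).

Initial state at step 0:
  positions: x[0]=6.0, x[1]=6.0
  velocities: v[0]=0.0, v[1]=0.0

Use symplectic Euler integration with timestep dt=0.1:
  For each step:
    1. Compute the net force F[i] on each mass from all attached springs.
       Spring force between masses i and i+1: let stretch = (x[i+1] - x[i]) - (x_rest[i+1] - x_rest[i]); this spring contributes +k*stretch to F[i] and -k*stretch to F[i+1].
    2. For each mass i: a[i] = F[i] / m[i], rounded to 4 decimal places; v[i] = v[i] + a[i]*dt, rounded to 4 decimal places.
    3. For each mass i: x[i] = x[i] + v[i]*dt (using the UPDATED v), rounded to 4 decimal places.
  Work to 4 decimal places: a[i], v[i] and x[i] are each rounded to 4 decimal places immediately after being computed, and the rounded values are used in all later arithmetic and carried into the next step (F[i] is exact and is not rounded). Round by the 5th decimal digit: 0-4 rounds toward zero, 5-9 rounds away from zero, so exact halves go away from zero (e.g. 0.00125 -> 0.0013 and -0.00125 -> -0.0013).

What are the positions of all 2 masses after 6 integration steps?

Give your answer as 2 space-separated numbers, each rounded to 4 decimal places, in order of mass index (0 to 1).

Answer: 4.6326 8.7348

Derivation:
Step 0: x=[6.0000 6.0000] v=[0.0000 0.0000]
Step 1: x=[5.9200 6.1600] v=[-0.8000 1.6000]
Step 2: x=[5.7648 6.4704] v=[-1.5520 3.1040]
Step 3: x=[5.5437 6.9126] v=[-2.2109 4.4218]
Step 4: x=[5.2700 7.4600] v=[-2.7371 5.4742]
Step 5: x=[4.9601 8.0798] v=[-3.0991 6.1982]
Step 6: x=[4.6326 8.7348] v=[-3.2752 6.5503]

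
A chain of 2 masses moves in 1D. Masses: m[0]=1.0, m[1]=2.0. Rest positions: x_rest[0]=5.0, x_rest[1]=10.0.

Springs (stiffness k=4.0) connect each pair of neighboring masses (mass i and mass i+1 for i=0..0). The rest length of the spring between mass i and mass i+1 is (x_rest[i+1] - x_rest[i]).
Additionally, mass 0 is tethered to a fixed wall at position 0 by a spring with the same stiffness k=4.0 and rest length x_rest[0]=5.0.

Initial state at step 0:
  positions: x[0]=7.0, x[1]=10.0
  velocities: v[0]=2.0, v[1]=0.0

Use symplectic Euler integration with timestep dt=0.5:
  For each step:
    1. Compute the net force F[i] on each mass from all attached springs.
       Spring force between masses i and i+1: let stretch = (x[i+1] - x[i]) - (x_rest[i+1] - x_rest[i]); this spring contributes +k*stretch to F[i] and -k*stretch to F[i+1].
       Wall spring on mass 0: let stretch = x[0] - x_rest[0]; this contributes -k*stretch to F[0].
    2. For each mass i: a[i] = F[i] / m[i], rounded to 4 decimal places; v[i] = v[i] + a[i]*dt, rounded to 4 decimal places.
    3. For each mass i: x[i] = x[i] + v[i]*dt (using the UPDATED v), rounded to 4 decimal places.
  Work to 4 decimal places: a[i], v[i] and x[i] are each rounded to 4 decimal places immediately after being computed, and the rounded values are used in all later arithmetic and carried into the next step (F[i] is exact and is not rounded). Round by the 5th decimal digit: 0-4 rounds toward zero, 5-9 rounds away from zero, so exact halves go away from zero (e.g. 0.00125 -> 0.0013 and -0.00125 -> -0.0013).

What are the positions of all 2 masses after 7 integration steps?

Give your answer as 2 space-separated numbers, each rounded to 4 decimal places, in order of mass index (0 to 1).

Step 0: x=[7.0000 10.0000] v=[2.0000 0.0000]
Step 1: x=[4.0000 11.0000] v=[-6.0000 2.0000]
Step 2: x=[4.0000 11.0000] v=[0.0000 0.0000]
Step 3: x=[7.0000 10.0000] v=[6.0000 -2.0000]
Step 4: x=[6.0000 10.0000] v=[-2.0000 0.0000]
Step 5: x=[3.0000 10.5000] v=[-6.0000 1.0000]
Step 6: x=[4.5000 9.7500] v=[3.0000 -1.5000]
Step 7: x=[6.7500 8.8750] v=[4.5000 -1.7500]

Answer: 6.7500 8.8750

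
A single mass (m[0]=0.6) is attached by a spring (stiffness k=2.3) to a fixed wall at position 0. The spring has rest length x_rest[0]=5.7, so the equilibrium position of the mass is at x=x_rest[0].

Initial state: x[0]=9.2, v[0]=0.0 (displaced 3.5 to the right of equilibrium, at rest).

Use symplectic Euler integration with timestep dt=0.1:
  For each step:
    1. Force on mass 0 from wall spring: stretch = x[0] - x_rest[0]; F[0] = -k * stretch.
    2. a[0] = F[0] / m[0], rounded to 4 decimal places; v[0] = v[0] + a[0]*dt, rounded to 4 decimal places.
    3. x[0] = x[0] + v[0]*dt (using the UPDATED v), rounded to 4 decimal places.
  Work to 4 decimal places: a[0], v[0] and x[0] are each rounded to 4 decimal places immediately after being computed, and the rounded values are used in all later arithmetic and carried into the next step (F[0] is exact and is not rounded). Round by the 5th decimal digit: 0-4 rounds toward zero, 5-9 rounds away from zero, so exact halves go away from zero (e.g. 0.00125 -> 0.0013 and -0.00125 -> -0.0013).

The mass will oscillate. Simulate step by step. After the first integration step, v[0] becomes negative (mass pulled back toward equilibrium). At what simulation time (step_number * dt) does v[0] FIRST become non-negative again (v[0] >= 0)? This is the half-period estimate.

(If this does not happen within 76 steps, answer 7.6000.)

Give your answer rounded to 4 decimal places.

Step 0: x=[9.2000] v=[0.0000]
Step 1: x=[9.0658] v=[-1.3417]
Step 2: x=[8.8026] v=[-2.6319]
Step 3: x=[8.4205] v=[-3.8212]
Step 4: x=[7.9341] v=[-4.8641]
Step 5: x=[7.3621] v=[-5.7205]
Step 6: x=[6.7263] v=[-6.3576]
Step 7: x=[6.0512] v=[-6.7510]
Step 8: x=[5.3626] v=[-6.8856]
Step 9: x=[4.6870] v=[-6.7563]
Step 10: x=[4.0502] v=[-6.3680]
Step 11: x=[3.4766] v=[-5.7356]
Step 12: x=[2.9883] v=[-4.8833]
Step 13: x=[2.6039] v=[-3.8438]
Step 14: x=[2.3382] v=[-2.6570]
Step 15: x=[2.2014] v=[-1.3683]
Step 16: x=[2.1987] v=[-0.0272]
Step 17: x=[2.3302] v=[1.3150]
First v>=0 after going negative at step 17, time=1.7000

Answer: 1.7000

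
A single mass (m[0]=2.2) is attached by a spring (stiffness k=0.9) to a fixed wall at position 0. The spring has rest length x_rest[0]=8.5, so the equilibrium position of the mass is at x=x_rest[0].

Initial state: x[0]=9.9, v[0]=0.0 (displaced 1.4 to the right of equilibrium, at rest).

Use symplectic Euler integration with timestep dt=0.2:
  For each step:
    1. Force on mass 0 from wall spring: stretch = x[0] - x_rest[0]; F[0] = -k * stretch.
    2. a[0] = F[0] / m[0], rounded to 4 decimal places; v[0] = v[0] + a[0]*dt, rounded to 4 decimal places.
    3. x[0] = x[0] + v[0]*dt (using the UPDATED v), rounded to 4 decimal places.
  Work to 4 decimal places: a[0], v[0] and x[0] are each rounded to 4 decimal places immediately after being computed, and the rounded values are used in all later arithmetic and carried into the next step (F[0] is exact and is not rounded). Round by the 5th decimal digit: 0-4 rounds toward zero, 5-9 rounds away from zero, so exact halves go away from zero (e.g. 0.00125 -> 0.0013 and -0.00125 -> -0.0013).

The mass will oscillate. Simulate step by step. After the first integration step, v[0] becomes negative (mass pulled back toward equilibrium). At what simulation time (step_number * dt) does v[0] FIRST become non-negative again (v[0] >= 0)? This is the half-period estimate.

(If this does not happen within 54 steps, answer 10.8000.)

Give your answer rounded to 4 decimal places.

Step 0: x=[9.9000] v=[0.0000]
Step 1: x=[9.8771] v=[-0.1145]
Step 2: x=[9.8317] v=[-0.2272]
Step 3: x=[9.7645] v=[-0.3362]
Step 4: x=[9.6766] v=[-0.4397]
Step 5: x=[9.5694] v=[-0.5360]
Step 6: x=[9.4447] v=[-0.6235]
Step 7: x=[9.3045] v=[-0.7008]
Step 8: x=[9.1512] v=[-0.7666]
Step 9: x=[8.9872] v=[-0.8199]
Step 10: x=[8.8152] v=[-0.8598]
Step 11: x=[8.6381] v=[-0.8856]
Step 12: x=[8.4587] v=[-0.8969]
Step 13: x=[8.2800] v=[-0.8935]
Step 14: x=[8.1049] v=[-0.8755]
Step 15: x=[7.9363] v=[-0.8432]
Step 16: x=[7.7769] v=[-0.7971]
Step 17: x=[7.6293] v=[-0.7379]
Step 18: x=[7.4960] v=[-0.6667]
Step 19: x=[7.3791] v=[-0.5846]
Step 20: x=[7.2805] v=[-0.4929]
Step 21: x=[7.2019] v=[-0.3931]
Step 22: x=[7.1445] v=[-0.2869]
Step 23: x=[7.1093] v=[-0.1760]
Step 24: x=[7.0969] v=[-0.0622]
Step 25: x=[7.1074] v=[0.0526]
First v>=0 after going negative at step 25, time=5.0000

Answer: 5.0000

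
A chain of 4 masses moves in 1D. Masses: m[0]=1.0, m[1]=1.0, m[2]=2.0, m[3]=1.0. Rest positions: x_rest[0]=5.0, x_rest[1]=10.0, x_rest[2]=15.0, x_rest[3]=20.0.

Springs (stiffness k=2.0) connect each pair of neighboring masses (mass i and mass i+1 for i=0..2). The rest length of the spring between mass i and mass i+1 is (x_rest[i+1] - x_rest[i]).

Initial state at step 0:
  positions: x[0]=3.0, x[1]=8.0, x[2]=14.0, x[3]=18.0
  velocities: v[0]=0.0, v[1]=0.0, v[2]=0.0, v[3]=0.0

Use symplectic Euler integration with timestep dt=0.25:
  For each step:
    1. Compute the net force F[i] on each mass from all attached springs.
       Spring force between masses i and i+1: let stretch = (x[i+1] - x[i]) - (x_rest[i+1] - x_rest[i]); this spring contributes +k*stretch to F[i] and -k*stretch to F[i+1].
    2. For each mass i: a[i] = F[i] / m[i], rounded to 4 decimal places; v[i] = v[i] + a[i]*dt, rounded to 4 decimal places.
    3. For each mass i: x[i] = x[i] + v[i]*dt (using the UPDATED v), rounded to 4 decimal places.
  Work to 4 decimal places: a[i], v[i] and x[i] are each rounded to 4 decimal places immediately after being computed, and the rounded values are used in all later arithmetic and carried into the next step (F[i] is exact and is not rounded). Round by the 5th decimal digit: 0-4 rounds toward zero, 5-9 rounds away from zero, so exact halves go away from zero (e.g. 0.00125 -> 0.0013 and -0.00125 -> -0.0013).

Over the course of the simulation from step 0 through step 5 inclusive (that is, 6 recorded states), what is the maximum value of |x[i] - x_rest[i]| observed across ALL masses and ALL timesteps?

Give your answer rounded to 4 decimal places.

Step 0: x=[3.0000 8.0000 14.0000 18.0000] v=[0.0000 0.0000 0.0000 0.0000]
Step 1: x=[3.0000 8.1250 13.8750 18.1250] v=[0.0000 0.5000 -0.5000 0.5000]
Step 2: x=[3.0156 8.3281 13.6563 18.3438] v=[0.0625 0.8125 -0.8750 0.8750]
Step 3: x=[3.0703 8.5332 13.3975 18.6016] v=[0.2188 0.8204 -1.0352 1.0313]
Step 4: x=[3.1829 8.6635 13.1599 18.8339] v=[0.4503 0.5211 -0.9503 0.9293]
Step 5: x=[3.3556 8.6708 12.9959 18.9820] v=[0.6906 0.0290 -0.6559 0.5923]
Max displacement = 2.0041

Answer: 2.0041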